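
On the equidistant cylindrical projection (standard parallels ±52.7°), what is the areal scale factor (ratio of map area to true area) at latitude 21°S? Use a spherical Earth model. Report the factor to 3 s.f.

In the equirectangular projection with standard parallel φ₀ = 52.7° (x = Rλ cos φ₀, y = Rφ), meridians are true-scale (h = 1) and the parallel scale is k = cos φ₀ / cos φ.
Areal scale = h·k = 1 × cos φ₀ / cos φ; at 21°, h = 1.000, k = 0.6491, so h·k = 0.6491.

0.649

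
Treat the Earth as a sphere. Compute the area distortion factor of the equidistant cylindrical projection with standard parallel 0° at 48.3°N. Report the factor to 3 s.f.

For the equirectangular projection with φ₀ = 0 (plate carrée), h = 1 along meridians and k = sec φ along parallels.
Areal scale = h·k = 1 × sec φ; at 48.3°, h = 1.000, k = 1.503, so h·k = 1.503.

1.50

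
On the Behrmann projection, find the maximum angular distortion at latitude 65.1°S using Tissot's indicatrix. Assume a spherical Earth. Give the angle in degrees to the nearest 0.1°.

76.3°

The Behrmann projection is cylindrical equal-area with φ₀ = 30°. Cylindrical equal-area (φ₀ = 30°): h = cos φ / cos 30° along meridians, k = cos 30° / cos φ along parallels; h·k = 1.
At 65.1°: h = 0.4862, k = 2.057; principal scales a = 2.057, b = 0.4862.
sin(ω/2) = (a − b)/(a + b) = 1.571/2.543 = 0.6176, so ω = 2 arcsin(0.6176) ≈ 76.3°.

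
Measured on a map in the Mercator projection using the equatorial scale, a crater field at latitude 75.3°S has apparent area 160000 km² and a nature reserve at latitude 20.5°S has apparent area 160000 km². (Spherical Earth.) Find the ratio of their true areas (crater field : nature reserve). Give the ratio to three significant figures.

Since Mercator area scale is 1/cos²φ, the true area equals the apparent area multiplied by cos²φ.
True area of crater field: 160000 × cos²(75.3°) = 160000 × 0.06439 = 10300 km².
True area of nature reserve: 160000 × cos²(20.5°) = 160000 × 0.8774 = 140400 km².
Ratio = 10300 / 140400 ≈ 0.0734.

0.0734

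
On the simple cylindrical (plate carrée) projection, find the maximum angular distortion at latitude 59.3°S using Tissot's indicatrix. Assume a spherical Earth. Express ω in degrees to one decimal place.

37.8°

In the plate carrée (x = Rλ, y = Rφ), meridians are true-scale (h = 1) and parallels are stretched by k = sec φ.
At 59.3°: h = 1.000, k = 1.959; principal scales a = 1.959, b = 1.000.
sin(ω/2) = (a − b)/(a + b) = 0.9587/2.959 = 0.3240, so ω = 2 arcsin(0.3240) ≈ 37.8°.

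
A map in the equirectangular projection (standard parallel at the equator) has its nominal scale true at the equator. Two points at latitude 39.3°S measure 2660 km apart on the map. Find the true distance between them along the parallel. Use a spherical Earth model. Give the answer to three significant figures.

In the plate carrée (x = Rλ, y = Rφ), meridians are true-scale (h = 1) and parallels are stretched by k = sec φ.
Along the parallel at 39.3°, map distances are exaggerated by k = sec 39.3° = 1.292.
True distance = 2660 / 1.292 = 2660 × cos 39.3° ≈ 2060 km.

2060 km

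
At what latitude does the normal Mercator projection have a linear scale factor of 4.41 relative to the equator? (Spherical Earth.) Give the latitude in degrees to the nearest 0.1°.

76.9°

Mercator scale is k = sec φ = 1/cos φ.
1/cos φ = 4.41  ⇒  cos φ = 0.2268  ⇒  φ = arccos(0.2268) ≈ 76.9°.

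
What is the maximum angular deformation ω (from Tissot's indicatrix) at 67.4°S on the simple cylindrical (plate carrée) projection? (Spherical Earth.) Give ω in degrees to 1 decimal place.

52.8°

In the plate carrée (x = Rλ, y = Rφ), meridians are true-scale (h = 1) and parallels are stretched by k = sec φ.
At 67.4°: h = 1.000, k = 2.602; principal scales a = 2.602, b = 1.000.
sin(ω/2) = (a − b)/(a + b) = 1.602/3.602 = 0.4448, so ω = 2 arcsin(0.4448) ≈ 52.8°.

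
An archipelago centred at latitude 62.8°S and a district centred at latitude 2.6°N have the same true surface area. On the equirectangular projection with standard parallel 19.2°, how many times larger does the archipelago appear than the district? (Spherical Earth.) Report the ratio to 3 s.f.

2.19

With standard parallel φ₀ = 19.2°, the equirectangular projection gives x = Rλ cos φ₀, y = Rφ, so h = 1 and k = cos 19.2° / cos φ.
Areal scale at 62.8°: h·k = 1.000 × 2.066 = 2.066.
Areal scale at 2.6°: h·k = 1.000 × 0.9453 = 0.9453.
Ratio = 2.066/0.9453 ≈ 2.19.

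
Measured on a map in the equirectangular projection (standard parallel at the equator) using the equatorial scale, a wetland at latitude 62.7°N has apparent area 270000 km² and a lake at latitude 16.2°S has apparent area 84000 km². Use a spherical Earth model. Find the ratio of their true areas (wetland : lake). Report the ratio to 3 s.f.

1.54

Plate carrée has h = 1 and k = sec φ, giving areal scale sec φ; true area = (apparent area) · cos φ.
True area of wetland: 270000 × cos(62.7°) = 270000 × 0.4586 = 123800 km².
True area of lake: 84000 × cos(16.2°) = 84000 × 0.9603 = 80660 km².
Ratio = 123800 / 80660 ≈ 1.54.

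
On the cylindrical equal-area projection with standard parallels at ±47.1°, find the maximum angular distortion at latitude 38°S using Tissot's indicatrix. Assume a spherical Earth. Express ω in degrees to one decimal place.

Cylindrical equal-area (φ₀ = 47.1°): h = cos φ / cos 47.1° along meridians, k = cos 47.1° / cos φ along parallels; h·k = 1.
At 38°: h = 1.158, k = 0.8638; principal scales a = 1.158, b = 0.8638.
sin(ω/2) = (a − b)/(a + b) = 0.2938/2.021 = 0.1453, so ω = 2 arcsin(0.1453) ≈ 16.7°.

16.7°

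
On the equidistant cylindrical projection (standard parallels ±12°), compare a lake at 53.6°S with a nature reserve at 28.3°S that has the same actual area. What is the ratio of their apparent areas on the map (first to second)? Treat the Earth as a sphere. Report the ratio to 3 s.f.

In the equirectangular projection with standard parallel φ₀ = 12° (x = Rλ cos φ₀, y = Rφ), meridians are true-scale (h = 1) and the parallel scale is k = cos φ₀ / cos φ.
Areal scale at 53.6°: h·k = 1.000 × 1.648 = 1.648.
Areal scale at 28.3°: h·k = 1.000 × 1.111 = 1.111.
Ratio = 1.648/1.111 ≈ 1.48.

1.48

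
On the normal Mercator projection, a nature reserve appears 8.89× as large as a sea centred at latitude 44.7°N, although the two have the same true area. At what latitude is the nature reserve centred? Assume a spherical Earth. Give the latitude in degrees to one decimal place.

For equal true areas on Mercator, apparent areas scale as sec²φ, so the ratio is cos²φ₂ / cos²φ₁.
cos²φ₂ / cos²φ₁ = 8.89  ⇒  cos φ₁ = cos 44.7° / √8.89 = 0.7108/2.982 = 0.2384.
φ₁ = arccos(0.2384) ≈ 76.2°.

76.2°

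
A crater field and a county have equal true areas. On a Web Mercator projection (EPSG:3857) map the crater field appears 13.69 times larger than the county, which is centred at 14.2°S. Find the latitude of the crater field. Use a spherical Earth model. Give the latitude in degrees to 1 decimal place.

74.8°

On Mercator, (apparent₁)/(apparent₂) = sec²φ₁ / sec²φ₂ when true areas are equal.
cos²φ₂ / cos²φ₁ = 13.69  ⇒  cos φ₁ = cos 14.2° / √13.69 = 0.9694/3.700 = 0.2620.
φ₁ = arccos(0.2620) ≈ 74.8°.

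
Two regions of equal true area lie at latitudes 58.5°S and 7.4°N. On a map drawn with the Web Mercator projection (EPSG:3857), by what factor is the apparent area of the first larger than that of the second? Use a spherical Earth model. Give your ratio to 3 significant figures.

On Mercator, area is exaggerated by sec²φ = 1/cos²φ.
At 58.5°: sec²(58.5°) = 1/0.5225² = 3.663.
At 7.4°: sec²(7.4°) = 1/0.9917² = 1.017.
Ratio = 3.663/1.017 = cos²(7.4°)/cos²(58.5°) ≈ 3.60.

3.60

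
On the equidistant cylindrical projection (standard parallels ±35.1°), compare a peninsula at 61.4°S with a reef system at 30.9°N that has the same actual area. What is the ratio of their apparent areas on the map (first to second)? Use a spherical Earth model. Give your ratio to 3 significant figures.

1.79

In the equirectangular projection with standard parallel φ₀ = 35.1° (x = Rλ cos φ₀, y = Rφ), meridians are true-scale (h = 1) and the parallel scale is k = cos φ₀ / cos φ.
Areal scale at 61.4°: h·k = 1.000 × 1.709 = 1.709.
Areal scale at 30.9°: h·k = 1.000 × 0.9535 = 0.9535.
Ratio = 1.709/0.9535 ≈ 1.79.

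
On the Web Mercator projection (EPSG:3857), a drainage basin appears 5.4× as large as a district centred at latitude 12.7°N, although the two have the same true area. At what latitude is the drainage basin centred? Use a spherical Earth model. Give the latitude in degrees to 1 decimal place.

For equal true areas on Mercator, apparent areas scale as sec²φ, so the ratio is cos²φ₂ / cos²φ₁.
cos²φ₂ / cos²φ₁ = 5.4  ⇒  cos φ₁ = cos 12.7° / √5.4 = 0.9755/2.324 = 0.4198.
φ₁ = arccos(0.4198) ≈ 65.2°.

65.2°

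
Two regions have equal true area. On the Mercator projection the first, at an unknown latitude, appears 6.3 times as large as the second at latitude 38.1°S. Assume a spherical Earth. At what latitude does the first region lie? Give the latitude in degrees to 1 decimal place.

On Mercator, (apparent₁)/(apparent₂) = sec²φ₁ / sec²φ₂ when true areas are equal.
cos²φ₂ / cos²φ₁ = 6.3  ⇒  cos φ₁ = cos 38.1° / √6.3 = 0.7869/2.510 = 0.3135.
φ₁ = arccos(0.3135) ≈ 71.7°.

71.7°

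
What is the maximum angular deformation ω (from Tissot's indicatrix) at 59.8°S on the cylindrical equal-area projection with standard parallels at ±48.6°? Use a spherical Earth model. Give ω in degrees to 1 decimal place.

For cylindrical equal-area with standard parallel φ₀, h = cos φ / cos φ₀ and k = cos φ₀ / cos φ, so h·k = 1.
At 59.8°: h = 0.7606, k = 1.315; principal scales a = 1.315, b = 0.7606.
sin(ω/2) = (a − b)/(a + b) = 0.5540/2.075 = 0.2670, so ω = 2 arcsin(0.2670) ≈ 31.0°.

31.0°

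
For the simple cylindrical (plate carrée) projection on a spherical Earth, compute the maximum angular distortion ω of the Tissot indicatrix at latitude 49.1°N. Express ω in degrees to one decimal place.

Plate carrée maps x = Rλ, y = Rφ. The meridian scale is h = 1 and the parallel scale is k = 1/cos φ = sec φ.
At 49.1°: h = 1.000, k = 1.527; principal scales a = 1.527, b = 1.000.
sin(ω/2) = (a − b)/(a + b) = 0.5273/2.527 = 0.2086, so ω = 2 arcsin(0.2086) ≈ 24.1°.

24.1°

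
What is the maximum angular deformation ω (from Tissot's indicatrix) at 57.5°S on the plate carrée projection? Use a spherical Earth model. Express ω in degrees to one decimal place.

35.0°

In the plate carrée (x = Rλ, y = Rφ), meridians are true-scale (h = 1) and parallels are stretched by k = sec φ.
At 57.5°: h = 1.000, k = 1.861; principal scales a = 1.861, b = 1.000.
sin(ω/2) = (a − b)/(a + b) = 0.8612/2.861 = 0.3010, so ω = 2 arcsin(0.3010) ≈ 35.0°.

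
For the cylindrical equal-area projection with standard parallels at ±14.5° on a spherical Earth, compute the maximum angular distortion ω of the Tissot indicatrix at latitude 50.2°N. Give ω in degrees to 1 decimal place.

Cylindrical equal-area (φ₀ = 14.5°): h = cos φ / cos 14.5° along meridians, k = cos 14.5° / cos φ along parallels; h·k = 1.
At 50.2°: h = 0.6612, k = 1.512; principal scales a = 1.512, b = 0.6612.
sin(ω/2) = (a − b)/(a + b) = 0.8513/2.174 = 0.3916, so ω = 2 arcsin(0.3916) ≈ 46.1°.

46.1°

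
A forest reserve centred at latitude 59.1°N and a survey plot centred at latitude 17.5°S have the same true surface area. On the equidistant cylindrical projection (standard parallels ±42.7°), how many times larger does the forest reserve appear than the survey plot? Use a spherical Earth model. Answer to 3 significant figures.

With standard parallel φ₀ = 42.7°, the equirectangular projection gives x = Rλ cos φ₀, y = Rφ, so h = 1 and k = cos 42.7° / cos φ.
Areal scale at 59.1°: h·k = 1.000 × 1.431 = 1.431.
Areal scale at 17.5°: h·k = 1.000 × 0.7706 = 0.7706.
Ratio = 1.431/0.7706 ≈ 1.86.

1.86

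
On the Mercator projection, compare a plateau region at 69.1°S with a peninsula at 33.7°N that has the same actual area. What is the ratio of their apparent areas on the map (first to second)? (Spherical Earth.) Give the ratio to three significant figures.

Mercator is conformal with k = sec φ, so areal scale = k² = sec²φ.
At 69.1°: sec²(69.1°) = 1/0.3567² = 7.858.
At 33.7°: sec²(33.7°) = 1/0.8320² = 1.445.
Ratio = 7.858/1.445 = cos²(33.7°)/cos²(69.1°) ≈ 5.44.

5.44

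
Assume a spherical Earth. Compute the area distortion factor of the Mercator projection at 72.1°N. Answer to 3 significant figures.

For Mercator, h = k = sec φ (a conformal cylindrical projection has a single point scale, 1/cos φ).
Areal scale = k² = sec²φ = 1/cos²(72.1°) = 1/0.3074² = 10.59.

10.6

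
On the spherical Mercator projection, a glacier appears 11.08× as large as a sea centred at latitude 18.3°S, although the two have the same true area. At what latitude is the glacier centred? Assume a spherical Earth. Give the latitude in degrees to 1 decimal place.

For equal true areas on Mercator, apparent areas scale as sec²φ, so the ratio is cos²φ₂ / cos²φ₁.
cos²φ₂ / cos²φ₁ = 11.08  ⇒  cos φ₁ = cos 18.3° / √11.08 = 0.9494/3.329 = 0.2852.
φ₁ = arccos(0.2852) ≈ 73.4°.

73.4°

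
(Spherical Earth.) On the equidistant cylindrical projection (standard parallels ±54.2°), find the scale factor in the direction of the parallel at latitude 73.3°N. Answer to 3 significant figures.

In the equirectangular projection with standard parallel φ₀ = 54.2° (x = Rλ cos φ₀, y = Rφ), meridians are true-scale (h = 1) and the parallel scale is k = cos φ₀ / cos φ.
k = cos 54.2° / cos 73.3° = 0.5850/0.2874 = 2.036.

2.04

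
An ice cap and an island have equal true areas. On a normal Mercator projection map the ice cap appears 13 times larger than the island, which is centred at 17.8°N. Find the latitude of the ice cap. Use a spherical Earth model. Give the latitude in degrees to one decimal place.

74.7°

On Mercator, (apparent₁)/(apparent₂) = sec²φ₁ / sec²φ₂ when true areas are equal.
cos²φ₂ / cos²φ₁ = 13  ⇒  cos φ₁ = cos 17.8° / √13 = 0.9521/3.606 = 0.2641.
φ₁ = arccos(0.2641) ≈ 74.7°.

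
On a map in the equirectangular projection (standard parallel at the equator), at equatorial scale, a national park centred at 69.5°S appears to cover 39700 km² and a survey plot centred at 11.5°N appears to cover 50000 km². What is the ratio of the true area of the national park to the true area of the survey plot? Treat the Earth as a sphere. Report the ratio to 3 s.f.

0.284

Plate carrée has h = 1 and k = sec φ, giving areal scale sec φ; true area = (apparent area) · cos φ.
True area of national park: 39700 × cos(69.5°) = 39700 × 0.3502 = 13900 km².
True area of survey plot: 50000 × cos(11.5°) = 50000 × 0.9799 = 49000 km².
Ratio = 13900 / 49000 ≈ 0.284.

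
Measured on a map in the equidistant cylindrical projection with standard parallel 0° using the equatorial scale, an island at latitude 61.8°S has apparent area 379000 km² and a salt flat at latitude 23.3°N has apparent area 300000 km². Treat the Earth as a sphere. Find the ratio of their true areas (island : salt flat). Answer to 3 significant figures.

0.650

Plate carrée has h = 1 and k = sec φ, giving areal scale sec φ; true area = (apparent area) · cos φ.
True area of island: 379000 × cos(61.8°) = 379000 × 0.4726 = 179100 km².
True area of salt flat: 300000 × cos(23.3°) = 300000 × 0.9184 = 275500 km².
Ratio = 179100 / 275500 ≈ 0.650.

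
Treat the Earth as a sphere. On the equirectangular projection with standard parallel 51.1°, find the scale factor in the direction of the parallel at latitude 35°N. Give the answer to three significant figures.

0.767

With standard parallel φ₀ = 51.1°, the equirectangular projection gives x = Rλ cos φ₀, y = Rφ, so h = 1 and k = cos 51.1° / cos φ.
k = cos 51.1° / cos 35° = 0.6280/0.8192 = 0.7666.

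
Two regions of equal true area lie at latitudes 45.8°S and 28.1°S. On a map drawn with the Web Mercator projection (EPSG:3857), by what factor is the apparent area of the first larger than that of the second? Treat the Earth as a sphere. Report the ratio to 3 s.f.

1.60

On Mercator, area is exaggerated by sec²φ = 1/cos²φ.
At 45.8°: sec²(45.8°) = 1/0.6972² = 2.057.
At 28.1°: sec²(28.1°) = 1/0.8821² = 1.285.
Ratio = 2.057/1.285 = cos²(28.1°)/cos²(45.8°) ≈ 1.60.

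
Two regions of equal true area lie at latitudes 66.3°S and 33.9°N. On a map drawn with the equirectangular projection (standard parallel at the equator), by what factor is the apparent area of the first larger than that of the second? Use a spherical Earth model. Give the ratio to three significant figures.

For the equirectangular projection with φ₀ = 0 (plate carrée), h = 1 along meridians and k = sec φ along parallels.
Areal scale at 66.3°: h·k = 1.000 × 2.488 = 2.488.
Areal scale at 33.9°: h·k = 1.000 × 1.205 = 1.205.
Ratio = 2.488/1.205 ≈ 2.06.

2.06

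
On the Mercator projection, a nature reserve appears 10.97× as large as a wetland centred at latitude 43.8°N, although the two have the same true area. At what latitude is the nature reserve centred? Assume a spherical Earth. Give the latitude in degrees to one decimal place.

77.4°

For equal true areas on Mercator, apparent areas scale as sec²φ, so the ratio is cos²φ₂ / cos²φ₁.
cos²φ₂ / cos²φ₁ = 10.97  ⇒  cos φ₁ = cos 43.8° / √10.97 = 0.7218/3.312 = 0.2179.
φ₁ = arccos(0.2179) ≈ 77.4°.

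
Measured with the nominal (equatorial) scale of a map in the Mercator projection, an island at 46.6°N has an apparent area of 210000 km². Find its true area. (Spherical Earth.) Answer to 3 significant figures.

99100 km²

For Mercator, h = k = sec φ (a conformal cylindrical projection has a single point scale, 1/cos φ).
Areal scale = k² = sec²φ = 1/cos²(46.6°) = 1/0.6871² = 2.118.
True area = apparent / (areal scale) = 210000 / 2.118 ≈ 99100 km².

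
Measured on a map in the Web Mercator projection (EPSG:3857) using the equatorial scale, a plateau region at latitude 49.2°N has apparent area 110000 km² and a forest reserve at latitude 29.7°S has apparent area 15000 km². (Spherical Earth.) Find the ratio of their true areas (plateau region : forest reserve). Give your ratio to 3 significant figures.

4.15

Mercator's areal exaggeration is sec²φ; hence true area = (apparent area) · cos²φ.
True area of plateau region: 110000 × cos²(49.2°) = 110000 × 0.4270 = 46970 km².
True area of forest reserve: 15000 × cos²(29.7°) = 15000 × 0.7545 = 11320 km².
Ratio = 46970 / 11320 ≈ 4.15.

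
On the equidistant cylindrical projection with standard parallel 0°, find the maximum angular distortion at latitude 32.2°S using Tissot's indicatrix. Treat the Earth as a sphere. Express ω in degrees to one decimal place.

9.6°

In the plate carrée (x = Rλ, y = Rφ), meridians are true-scale (h = 1) and parallels are stretched by k = sec φ.
At 32.2°: h = 1.000, k = 1.182; principal scales a = 1.182, b = 1.000.
sin(ω/2) = (a − b)/(a + b) = 0.1818/2.182 = 0.08331, so ω = 2 arcsin(0.08331) ≈ 9.6°.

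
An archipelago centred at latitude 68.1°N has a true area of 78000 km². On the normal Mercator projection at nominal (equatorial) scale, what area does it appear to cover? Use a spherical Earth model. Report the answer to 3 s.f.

For Mercator, h = k = sec φ (a conformal cylindrical projection has a single point scale, 1/cos φ).
Areal scale = k² = sec²φ = 1/cos²(68.1°) = 1/0.3730² = 7.188.
Apparent area = 78000 × 7.188 ≈ 561000 km².

561000 km²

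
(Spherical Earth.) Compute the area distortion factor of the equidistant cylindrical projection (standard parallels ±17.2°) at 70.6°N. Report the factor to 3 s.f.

2.88

The equidistant cylindrical projection with φ₀ = 17.2° has h = 1 (meridians true) and k = cos φ₀ / cos φ along parallels.
Areal scale = h·k = 1 × cos φ₀ / cos φ; at 70.6°, h = 1.000, k = 2.876, so h·k = 2.876.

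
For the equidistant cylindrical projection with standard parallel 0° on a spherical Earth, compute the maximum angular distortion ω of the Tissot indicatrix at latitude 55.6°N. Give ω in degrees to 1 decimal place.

For the equirectangular projection with φ₀ = 0 (plate carrée), h = 1 along meridians and k = sec φ along parallels.
At 55.6°: h = 1.000, k = 1.770; principal scales a = 1.770, b = 1.000.
sin(ω/2) = (a − b)/(a + b) = 0.7700/2.770 = 0.2780, so ω = 2 arcsin(0.2780) ≈ 32.3°.

32.3°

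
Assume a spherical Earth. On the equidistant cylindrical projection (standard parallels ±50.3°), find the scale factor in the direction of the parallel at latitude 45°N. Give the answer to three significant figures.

In the equirectangular projection with standard parallel φ₀ = 50.3° (x = Rλ cos φ₀, y = Rφ), meridians are true-scale (h = 1) and the parallel scale is k = cos φ₀ / cos φ.
k = cos 50.3° / cos 45° = 0.6388/0.7071 = 0.9034.

0.903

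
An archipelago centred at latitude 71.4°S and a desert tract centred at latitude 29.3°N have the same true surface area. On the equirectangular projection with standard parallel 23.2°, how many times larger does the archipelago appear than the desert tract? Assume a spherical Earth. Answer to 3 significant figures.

In the equirectangular projection with standard parallel φ₀ = 23.2° (x = Rλ cos φ₀, y = Rφ), meridians are true-scale (h = 1) and the parallel scale is k = cos φ₀ / cos φ.
Areal scale at 71.4°: h·k = 1.000 × 2.882 = 2.882.
Areal scale at 29.3°: h·k = 1.000 × 1.054 = 1.054.
Ratio = 2.882/1.054 ≈ 2.73.

2.73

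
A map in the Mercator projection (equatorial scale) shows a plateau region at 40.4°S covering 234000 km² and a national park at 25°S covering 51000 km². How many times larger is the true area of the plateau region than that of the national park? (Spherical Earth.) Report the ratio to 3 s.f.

On Mercator the areal scale is sec²φ, so true area = apparent × cos²φ.
True area of plateau region: 234000 × cos²(40.4°) = 234000 × 0.5799 = 135700 km².
True area of national park: 51000 × cos²(25°) = 51000 × 0.8214 = 41890 km².
Ratio = 135700 / 41890 ≈ 3.24.

3.24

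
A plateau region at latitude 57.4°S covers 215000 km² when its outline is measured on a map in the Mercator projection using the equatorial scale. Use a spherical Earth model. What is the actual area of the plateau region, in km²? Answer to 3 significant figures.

62400 km²

Mercator is conformal, so the point scale is isotropic: h = k = sec φ = 1/cos φ.
Areal scale = k² = sec²φ = 1/cos²(57.4°) = 1/0.5388² = 3.445.
True area = apparent / (areal scale) = 215000 / 3.445 ≈ 62400 km².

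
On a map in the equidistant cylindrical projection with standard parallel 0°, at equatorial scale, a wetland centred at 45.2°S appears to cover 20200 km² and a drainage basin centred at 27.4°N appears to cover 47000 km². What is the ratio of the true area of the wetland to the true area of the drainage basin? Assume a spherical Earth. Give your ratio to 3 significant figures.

On the plate carrée, areal scale = h·k = 1 × sec φ, so true area = apparent × cos φ.
True area of wetland: 20200 × cos(45.2°) = 20200 × 0.7046 = 14230 km².
True area of drainage basin: 47000 × cos(27.4°) = 47000 × 0.8878 = 41730 km².
Ratio = 14230 / 41730 ≈ 0.341.

0.341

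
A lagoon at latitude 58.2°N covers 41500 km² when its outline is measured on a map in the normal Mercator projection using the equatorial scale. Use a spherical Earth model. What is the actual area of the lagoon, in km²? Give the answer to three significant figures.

Mercator is conformal, so the point scale is isotropic: h = k = sec φ = 1/cos φ.
Areal scale = k² = sec²φ = 1/cos²(58.2°) = 1/0.5270² = 3.601.
True area = apparent / (areal scale) = 41500 / 3.601 ≈ 11500 km².

11500 km²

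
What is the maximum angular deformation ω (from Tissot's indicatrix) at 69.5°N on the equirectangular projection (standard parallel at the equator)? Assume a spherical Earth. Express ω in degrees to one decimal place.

57.5°

Plate carrée maps x = Rλ, y = Rφ. The meridian scale is h = 1 and the parallel scale is k = 1/cos φ = sec φ.
At 69.5°: h = 1.000, k = 2.855; principal scales a = 2.855, b = 1.000.
sin(ω/2) = (a − b)/(a + b) = 1.855/3.855 = 0.4813, so ω = 2 arcsin(0.4813) ≈ 57.5°.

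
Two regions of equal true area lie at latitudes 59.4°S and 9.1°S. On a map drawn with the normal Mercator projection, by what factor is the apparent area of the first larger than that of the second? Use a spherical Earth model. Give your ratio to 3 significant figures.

3.76

Mercator areal scale is sec²φ.
At 59.4°: sec²(59.4°) = 1/0.5090² = 3.859.
At 9.1°: sec²(9.1°) = 1/0.9874² = 1.026.
Ratio = 3.859/1.026 = cos²(9.1°)/cos²(59.4°) ≈ 3.76.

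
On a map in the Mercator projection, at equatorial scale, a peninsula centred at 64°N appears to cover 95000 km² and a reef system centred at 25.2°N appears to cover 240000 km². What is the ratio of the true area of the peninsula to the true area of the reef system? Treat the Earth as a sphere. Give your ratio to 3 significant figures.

Mercator's areal exaggeration is sec²φ; hence true area = (apparent area) · cos²φ.
True area of peninsula: 95000 × cos²(64°) = 95000 × 0.1922 = 18260 km².
True area of reef system: 240000 × cos²(25.2°) = 240000 × 0.8187 = 196500 km².
Ratio = 18260 / 196500 ≈ 0.0929.

0.0929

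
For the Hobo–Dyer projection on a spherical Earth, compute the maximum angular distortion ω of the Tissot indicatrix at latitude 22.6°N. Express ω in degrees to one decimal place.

17.3°

Hobo–Dyer is a cylindrical equal-area projection with standard parallels at ±37.5°. Cylindrical equal-area (φ₀ = 37.5°): h = cos φ / cos 37.5° along meridians, k = cos 37.5° / cos φ along parallels; h·k = 1.
At 22.6°: h = 1.164, k = 0.8593; principal scales a = 1.164, b = 0.8593.
sin(ω/2) = (a − b)/(a + b) = 0.3043/2.023 = 0.1504, so ω = 2 arcsin(0.1504) ≈ 17.3°.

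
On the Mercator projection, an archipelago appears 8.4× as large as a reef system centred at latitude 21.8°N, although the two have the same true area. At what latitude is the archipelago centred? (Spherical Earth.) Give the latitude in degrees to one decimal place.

For equal true areas on Mercator, apparent areas scale as sec²φ, so the ratio is cos²φ₂ / cos²φ₁.
cos²φ₂ / cos²φ₁ = 8.4  ⇒  cos φ₁ = cos 21.8° / √8.4 = 0.9285/2.898 = 0.3204.
φ₁ = arccos(0.3204) ≈ 71.3°.

71.3°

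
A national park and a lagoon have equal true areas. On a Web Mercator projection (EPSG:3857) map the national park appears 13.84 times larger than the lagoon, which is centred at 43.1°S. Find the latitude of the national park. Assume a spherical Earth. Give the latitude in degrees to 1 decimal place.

Mercator areal scale is sec²φ, so apparent-area ratio = sec²φ₁ / sec²φ₂ = cos²φ₂ / cos²φ₁.
cos²φ₂ / cos²φ₁ = 13.84  ⇒  cos φ₁ = cos 43.1° / √13.84 = 0.7302/3.720 = 0.1963.
φ₁ = arccos(0.1963) ≈ 78.7°.

78.7°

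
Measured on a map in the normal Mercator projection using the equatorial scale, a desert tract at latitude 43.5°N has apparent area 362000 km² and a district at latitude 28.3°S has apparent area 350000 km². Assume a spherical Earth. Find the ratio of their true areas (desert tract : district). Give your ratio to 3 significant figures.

On Mercator the areal scale is sec²φ, so true area = apparent × cos²φ.
True area of desert tract: 362000 × cos²(43.5°) = 362000 × 0.5262 = 190500 km².
True area of district: 350000 × cos²(28.3°) = 350000 × 0.7752 = 271300 km².
Ratio = 190500 / 271300 ≈ 0.702.

0.702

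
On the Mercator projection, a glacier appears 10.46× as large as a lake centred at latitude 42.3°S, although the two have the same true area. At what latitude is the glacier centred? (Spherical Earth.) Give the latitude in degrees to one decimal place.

76.8°

On Mercator, (apparent₁)/(apparent₂) = sec²φ₁ / sec²φ₂ when true areas are equal.
cos²φ₂ / cos²φ₁ = 10.46  ⇒  cos φ₁ = cos 42.3° / √10.46 = 0.7396/3.234 = 0.2287.
φ₁ = arccos(0.2287) ≈ 76.8°.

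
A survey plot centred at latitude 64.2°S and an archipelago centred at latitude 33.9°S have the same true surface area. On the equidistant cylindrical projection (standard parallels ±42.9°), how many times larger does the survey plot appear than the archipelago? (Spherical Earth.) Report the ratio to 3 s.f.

With standard parallel φ₀ = 42.9°, the equirectangular projection gives x = Rλ cos φ₀, y = Rφ, so h = 1 and k = cos 42.9° / cos φ.
Areal scale at 64.2°: h·k = 1.000 × 1.683 = 1.683.
Areal scale at 33.9°: h·k = 1.000 × 0.8826 = 0.8826.
Ratio = 1.683/0.8826 ≈ 1.91.

1.91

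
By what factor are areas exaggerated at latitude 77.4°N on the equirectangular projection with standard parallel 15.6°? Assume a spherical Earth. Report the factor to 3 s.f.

In the equirectangular projection with standard parallel φ₀ = 15.6° (x = Rλ cos φ₀, y = Rφ), meridians are true-scale (h = 1) and the parallel scale is k = cos φ₀ / cos φ.
Areal scale = h·k = 1 × cos φ₀ / cos φ; at 77.4°, h = 1.000, k = 4.415, so h·k = 4.415.

4.42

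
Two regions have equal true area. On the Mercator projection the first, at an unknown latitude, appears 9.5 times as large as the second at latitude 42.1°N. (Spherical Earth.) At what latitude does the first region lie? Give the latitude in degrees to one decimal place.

Mercator areal scale is sec²φ, so apparent-area ratio = sec²φ₁ / sec²φ₂ = cos²φ₂ / cos²φ₁.
cos²φ₂ / cos²φ₁ = 9.5  ⇒  cos φ₁ = cos 42.1° / √9.5 = 0.7420/3.082 = 0.2407.
φ₁ = arccos(0.2407) ≈ 76.1°.

76.1°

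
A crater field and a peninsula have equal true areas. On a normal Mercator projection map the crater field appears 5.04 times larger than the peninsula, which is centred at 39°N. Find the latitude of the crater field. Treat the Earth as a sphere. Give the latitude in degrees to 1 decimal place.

Mercator areal scale is sec²φ, so apparent-area ratio = sec²φ₁ / sec²φ₂ = cos²φ₂ / cos²φ₁.
cos²φ₂ / cos²φ₁ = 5.04  ⇒  cos φ₁ = cos 39° / √5.04 = 0.7771/2.245 = 0.3462.
φ₁ = arccos(0.3462) ≈ 69.7°.

69.7°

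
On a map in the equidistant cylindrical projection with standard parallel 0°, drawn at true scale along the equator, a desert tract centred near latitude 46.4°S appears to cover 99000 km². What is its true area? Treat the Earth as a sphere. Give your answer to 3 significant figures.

In the plate carrée (x = Rλ, y = Rφ), meridians are true-scale (h = 1) and parallels are stretched by k = sec φ.
Areal scale = h·k = 1 × sec φ; at 46.4°, h = 1.000, k = 1.450, so h·k = 1.450.
True area = apparent / (areal scale) = 99000 / 1.450 ≈ 68300 km².

68300 km²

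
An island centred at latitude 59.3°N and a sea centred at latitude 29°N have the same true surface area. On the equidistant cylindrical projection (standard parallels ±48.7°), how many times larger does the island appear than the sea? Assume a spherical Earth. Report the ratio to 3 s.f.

In the equirectangular projection with standard parallel φ₀ = 48.7° (x = Rλ cos φ₀, y = Rφ), meridians are true-scale (h = 1) and the parallel scale is k = cos φ₀ / cos φ.
Areal scale at 59.3°: h·k = 1.000 × 1.293 = 1.293.
Areal scale at 29°: h·k = 1.000 × 0.7546 = 0.7546.
Ratio = 1.293/0.7546 ≈ 1.71.

1.71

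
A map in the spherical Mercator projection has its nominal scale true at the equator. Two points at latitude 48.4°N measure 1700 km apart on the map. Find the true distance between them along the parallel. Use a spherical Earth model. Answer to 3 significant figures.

Mercator is conformal, so the point scale is isotropic: h = k = sec φ = 1/cos φ.
Along the parallel at 48.4°, map distances are exaggerated by k = sec 48.4° = 1.506.
True distance = 1700 / 1.506 = 1700 × cos 48.4° ≈ 1130 km.

1130 km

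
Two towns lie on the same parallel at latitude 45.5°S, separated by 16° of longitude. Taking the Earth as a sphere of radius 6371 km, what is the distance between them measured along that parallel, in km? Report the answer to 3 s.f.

1250 km

Arc length along a parallel = R cos φ · Δλ (with Δλ in radians).
= 6371 × cos 45.5° × (16° × π/180) = 6371 × 0.7009 × 0.2793 ≈ 1250 km.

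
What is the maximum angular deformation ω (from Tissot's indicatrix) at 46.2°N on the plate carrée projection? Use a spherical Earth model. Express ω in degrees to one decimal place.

For the equirectangular projection with φ₀ = 0 (plate carrée), h = 1 along meridians and k = sec φ along parallels.
At 46.2°: h = 1.000, k = 1.445; principal scales a = 1.445, b = 1.000.
sin(ω/2) = (a − b)/(a + b) = 0.4448/2.445 = 0.1819, so ω = 2 arcsin(0.1819) ≈ 21.0°.

21.0°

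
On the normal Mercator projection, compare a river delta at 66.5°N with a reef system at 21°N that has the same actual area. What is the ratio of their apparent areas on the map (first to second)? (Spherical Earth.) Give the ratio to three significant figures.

Mercator is conformal with k = sec φ, so areal scale = k² = sec²φ.
At 66.5°: sec²(66.5°) = 1/0.3987² = 6.289.
At 21°: sec²(21°) = 1/0.9336² = 1.147.
Ratio = 6.289/1.147 = cos²(21°)/cos²(66.5°) ≈ 5.48.

5.48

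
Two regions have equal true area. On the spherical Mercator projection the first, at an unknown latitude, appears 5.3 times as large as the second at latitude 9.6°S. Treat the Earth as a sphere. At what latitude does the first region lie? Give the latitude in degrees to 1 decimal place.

On Mercator, (apparent₁)/(apparent₂) = sec²φ₁ / sec²φ₂ when true areas are equal.
cos²φ₂ / cos²φ₁ = 5.3  ⇒  cos φ₁ = cos 9.6° / √5.3 = 0.9860/2.302 = 0.4283.
φ₁ = arccos(0.4283) ≈ 64.6°.

64.6°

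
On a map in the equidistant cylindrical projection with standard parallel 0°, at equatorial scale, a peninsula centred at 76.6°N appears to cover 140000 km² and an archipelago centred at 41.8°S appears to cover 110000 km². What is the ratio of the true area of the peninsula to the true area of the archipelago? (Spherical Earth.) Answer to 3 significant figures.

Plate carrée has h = 1 and k = sec φ, giving areal scale sec φ; true area = (apparent area) · cos φ.
True area of peninsula: 140000 × cos(76.6°) = 140000 × 0.2317 = 32440 km².
True area of archipelago: 110000 × cos(41.8°) = 110000 × 0.7455 = 82000 km².
Ratio = 32440 / 82000 ≈ 0.396.

0.396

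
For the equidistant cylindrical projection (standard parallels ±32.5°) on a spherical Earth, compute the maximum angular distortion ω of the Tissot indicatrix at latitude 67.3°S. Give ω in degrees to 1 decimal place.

43.7°

The equidistant cylindrical projection with φ₀ = 32.5° has h = 1 (meridians true) and k = cos φ₀ / cos φ along parallels.
At 67.3°: h = 1.000, k = 2.185; principal scales a = 2.185, b = 1.000.
sin(ω/2) = (a − b)/(a + b) = 1.185/3.185 = 0.3722, so ω = 2 arcsin(0.3722) ≈ 43.7°.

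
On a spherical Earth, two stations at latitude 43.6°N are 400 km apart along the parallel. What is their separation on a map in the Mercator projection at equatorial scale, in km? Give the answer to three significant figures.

The Mercator projection is conformal; its linear scale factor is the same in every direction and equals sec φ = 1/cos φ.
Along the parallel, k = sec 43.6° = 1/0.7242 = 1.381.
Map distance = 400 × 1.381 ≈ 552 km.

552 km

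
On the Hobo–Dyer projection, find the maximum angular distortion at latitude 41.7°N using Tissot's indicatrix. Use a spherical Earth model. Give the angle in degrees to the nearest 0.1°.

Hobo–Dyer is a cylindrical equal-area projection with standard parallels at ±37.5°. A cylindrical equal-area projection with standard parallel φ₀ has meridian scale h = cos φ / cos φ₀ and parallel scale k = cos φ₀ / cos φ (so areas are preserved, h·k = 1).
At 41.7°: h = 0.9411, k = 1.063; principal scales a = 1.063, b = 0.9411.
sin(ω/2) = (a − b)/(a + b) = 0.1215/2.004 = 0.06061, so ω = 2 arcsin(0.06061) ≈ 7.0°.

7.0°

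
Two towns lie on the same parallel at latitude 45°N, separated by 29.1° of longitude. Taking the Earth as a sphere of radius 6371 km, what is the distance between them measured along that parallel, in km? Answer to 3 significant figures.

2290 km

Arc length along a parallel = R cos φ · Δλ (with Δλ in radians).
= 6371 × cos 45° × (29.1° × π/180) = 6371 × 0.7071 × 0.5079 ≈ 2290 km.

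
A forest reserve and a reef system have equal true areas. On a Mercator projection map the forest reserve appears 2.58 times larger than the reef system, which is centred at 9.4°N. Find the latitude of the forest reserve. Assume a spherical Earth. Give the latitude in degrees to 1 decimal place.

52.1°

Mercator areal scale is sec²φ, so apparent-area ratio = sec²φ₁ / sec²φ₂ = cos²φ₂ / cos²φ₁.
cos²φ₂ / cos²φ₁ = 2.58  ⇒  cos φ₁ = cos 9.4° / √2.58 = 0.9866/1.606 = 0.6142.
φ₁ = arccos(0.6142) ≈ 52.1°.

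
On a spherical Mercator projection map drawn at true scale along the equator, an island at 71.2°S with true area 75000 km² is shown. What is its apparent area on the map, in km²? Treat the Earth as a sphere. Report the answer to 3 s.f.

722000 km²

Mercator is conformal, so the point scale is isotropic: h = k = sec φ = 1/cos φ.
Areal scale = k² = sec²φ = 1/cos²(71.2°) = 1/0.3223² = 9.629.
Apparent area = 75000 × 9.629 ≈ 722000 km².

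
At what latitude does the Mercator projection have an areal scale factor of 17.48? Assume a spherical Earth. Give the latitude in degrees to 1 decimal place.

Mercator areal scale is sec²φ.
sec²φ = 17.48  ⇒  cos²φ = 0.05721  ⇒  cos φ = 0.2392.
φ = arccos(0.2392) ≈ 76.2°.

76.2°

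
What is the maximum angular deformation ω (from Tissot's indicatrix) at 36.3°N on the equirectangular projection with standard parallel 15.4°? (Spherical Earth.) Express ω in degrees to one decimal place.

The equidistant cylindrical projection with φ₀ = 15.4° has h = 1 (meridians true) and k = cos φ₀ / cos φ along parallels.
At 36.3°: h = 1.000, k = 1.196; principal scales a = 1.196, b = 1.000.
sin(ω/2) = (a − b)/(a + b) = 0.1963/2.196 = 0.08936, so ω = 2 arcsin(0.08936) ≈ 10.3°.

10.3°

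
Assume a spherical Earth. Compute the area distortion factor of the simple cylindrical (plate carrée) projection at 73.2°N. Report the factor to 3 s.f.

3.46

For the equirectangular projection with φ₀ = 0 (plate carrée), h = 1 along meridians and k = sec φ along parallels.
Areal scale = h·k = 1 × sec φ; at 73.2°, h = 1.000, k = 3.460, so h·k = 3.460.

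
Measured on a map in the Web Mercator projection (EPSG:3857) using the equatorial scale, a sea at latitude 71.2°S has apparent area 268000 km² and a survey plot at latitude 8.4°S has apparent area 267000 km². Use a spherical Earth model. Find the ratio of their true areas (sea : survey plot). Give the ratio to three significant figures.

Since Mercator area scale is 1/cos²φ, the true area equals the apparent area multiplied by cos²φ.
True area of sea: 268000 × cos²(71.2°) = 268000 × 0.1039 = 27830 km².
True area of survey plot: 267000 × cos²(8.4°) = 267000 × 0.9787 = 261300 km².
Ratio = 27830 / 261300 ≈ 0.107.

0.107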